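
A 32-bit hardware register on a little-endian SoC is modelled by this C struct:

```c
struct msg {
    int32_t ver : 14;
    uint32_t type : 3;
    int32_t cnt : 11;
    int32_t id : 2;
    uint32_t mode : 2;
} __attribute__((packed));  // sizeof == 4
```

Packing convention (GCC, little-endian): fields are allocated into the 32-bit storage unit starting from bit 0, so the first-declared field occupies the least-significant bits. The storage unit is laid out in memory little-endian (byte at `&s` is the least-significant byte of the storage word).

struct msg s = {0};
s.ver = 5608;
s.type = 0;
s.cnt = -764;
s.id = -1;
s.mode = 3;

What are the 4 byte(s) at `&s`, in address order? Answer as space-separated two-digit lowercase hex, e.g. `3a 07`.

ver:14 = 5608 → 0x15e8 << 0 → word 0x000015e8
type:3 = 0 → 0x0 << 14 → word 0x000015e8
cnt:11 = -764 → 0x504 << 17 → word 0x0a0815e8
id:2 = -1 → 0x3 << 28 → word 0x3a0815e8
mode:2 = 3 → 0x3 << 30 → word 0xfa0815e8
word = 0xfa0815e8 → little-endian bytes:
  [0]=0xe8  [1]=0x15  [2]=0x08  [3]=0xfa

e8 15 08 fa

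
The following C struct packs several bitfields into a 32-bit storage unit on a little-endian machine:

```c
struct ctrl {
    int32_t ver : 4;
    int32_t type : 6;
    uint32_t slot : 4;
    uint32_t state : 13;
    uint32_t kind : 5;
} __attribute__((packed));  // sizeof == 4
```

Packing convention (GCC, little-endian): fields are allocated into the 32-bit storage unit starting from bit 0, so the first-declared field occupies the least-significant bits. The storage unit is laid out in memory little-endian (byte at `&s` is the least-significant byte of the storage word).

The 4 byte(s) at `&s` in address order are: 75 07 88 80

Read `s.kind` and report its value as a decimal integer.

[0]=0x75 [1]=0x07 [2]=0x88 [3]=0x80 (little-endian) → word 0x80880775
ver:4 @ bit 0 → (0x80880775>>0)&0xf = 0x5
type:6 @ bit 4 → (0x80880775>>4)&0x3f = 0x37
slot:4 @ bit 10 → (0x80880775>>10)&0xf = 0x1
state:13 @ bit 14 → (0x80880775>>14)&0x1fff = 0x220
kind:5 @ bit 27 → (0x80880775>>27)&0x1f = 0x10  ←

16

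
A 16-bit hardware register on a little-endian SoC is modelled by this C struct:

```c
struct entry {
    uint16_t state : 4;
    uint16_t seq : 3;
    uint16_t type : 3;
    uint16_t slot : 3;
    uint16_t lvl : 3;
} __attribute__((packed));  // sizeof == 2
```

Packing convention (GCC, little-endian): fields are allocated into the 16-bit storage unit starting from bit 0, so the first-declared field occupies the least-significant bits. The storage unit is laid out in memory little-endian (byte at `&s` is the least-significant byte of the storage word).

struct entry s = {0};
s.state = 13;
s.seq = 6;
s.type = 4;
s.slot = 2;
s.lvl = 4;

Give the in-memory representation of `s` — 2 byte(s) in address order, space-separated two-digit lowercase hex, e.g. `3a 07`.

state (4b) val=13 bits=0xd at bit 0: 0x000d
seq (3b) val=6 bits=0x6 at bit 4: 0x006d
type (3b) val=4 bits=0x4 at bit 7: 0x026d
slot (3b) val=2 bits=0x2 at bit 10: 0x0a6d
lvl (3b) val=4 bits=0x4 at bit 13: 0x8a6d
word = 0x8a6d → little-endian bytes:
  [0]=0x6d  [1]=0x8a

6d 8a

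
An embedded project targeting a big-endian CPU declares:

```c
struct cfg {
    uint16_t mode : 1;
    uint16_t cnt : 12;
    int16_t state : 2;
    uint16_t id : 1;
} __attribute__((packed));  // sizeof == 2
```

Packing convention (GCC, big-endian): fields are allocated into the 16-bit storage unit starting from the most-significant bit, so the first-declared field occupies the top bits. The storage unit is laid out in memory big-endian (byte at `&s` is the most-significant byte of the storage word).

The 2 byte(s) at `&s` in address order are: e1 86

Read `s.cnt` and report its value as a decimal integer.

3120

[0]=0xe1 [1]=0x86 (big-endian) → word 0xe186
mode:1 @ bit 15 → (0xe186>>15)&0x1 = 0x1
cnt:12 @ bit 3 → (0xe186>>3)&0xfff = 0xc30  ←
state:2 @ bit 1 → (0xe186>>1)&0x3 = 0x3
id:1 @ bit 0 → (0xe186>>0)&0x1 = 0x0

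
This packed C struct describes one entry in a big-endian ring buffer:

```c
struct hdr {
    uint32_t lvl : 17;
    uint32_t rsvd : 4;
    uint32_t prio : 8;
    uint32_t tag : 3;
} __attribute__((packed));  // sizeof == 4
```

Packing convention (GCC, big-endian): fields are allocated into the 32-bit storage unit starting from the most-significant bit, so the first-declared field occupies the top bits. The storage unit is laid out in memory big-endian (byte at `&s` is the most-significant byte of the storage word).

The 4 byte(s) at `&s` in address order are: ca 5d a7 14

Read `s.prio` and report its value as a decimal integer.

[0]=0xca [1]=0x5d [2]=0xa7 [3]=0x14 (big-endian) → word 0xca5da714
lvl [15+:17] = (word>>15) & 0x1ffff = 103611
rsvd [11+:4] = (word>>11) & 0xf = 4
prio [3+:8] = (word>>3) & 0xff = 226  ←
tag [0+:3] = (word>>0) & 0x7 = 4

226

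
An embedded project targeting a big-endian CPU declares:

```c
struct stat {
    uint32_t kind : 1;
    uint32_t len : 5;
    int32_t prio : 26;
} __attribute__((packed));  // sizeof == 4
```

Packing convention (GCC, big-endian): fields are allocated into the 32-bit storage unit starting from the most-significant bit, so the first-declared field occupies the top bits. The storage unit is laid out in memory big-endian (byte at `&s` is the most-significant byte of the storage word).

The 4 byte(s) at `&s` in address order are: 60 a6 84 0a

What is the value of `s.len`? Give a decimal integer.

[0]=0x60 [1]=0xa6 [2]=0x84 [3]=0x0a (big-endian) → word 0x60a6840a
kind:1 @ bit 31 → (0x60a6840a>>31)&0x1 = 0x0
len:5 @ bit 26 → (0x60a6840a>>26)&0x1f = 0x18  ←
prio:26 @ bit 0 → (0x60a6840a>>0)&0x3ffffff = 0xa6840a

24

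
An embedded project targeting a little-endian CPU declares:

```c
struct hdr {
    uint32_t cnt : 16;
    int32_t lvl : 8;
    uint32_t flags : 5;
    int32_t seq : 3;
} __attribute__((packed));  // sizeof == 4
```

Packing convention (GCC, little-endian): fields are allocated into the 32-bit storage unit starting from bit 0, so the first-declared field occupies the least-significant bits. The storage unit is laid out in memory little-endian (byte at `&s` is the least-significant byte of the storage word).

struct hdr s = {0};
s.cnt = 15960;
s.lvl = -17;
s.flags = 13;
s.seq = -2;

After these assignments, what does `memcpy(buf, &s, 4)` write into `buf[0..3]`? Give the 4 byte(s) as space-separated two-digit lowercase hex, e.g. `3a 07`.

cnt:16 = 15960 → 0x3e58 << 0 → word 0x00003e58
lvl:8 = -17 → 0xef << 16 → word 0x00ef3e58
flags:5 = 13 → 0xd << 24 → word 0x0def3e58
seq:3 = -2 → 0x6 << 29 → word 0xcdef3e58
word = 0xcdef3e58 → little-endian bytes:
  [0]=0x58  [1]=0x3e  [2]=0xef  [3]=0xcd

58 3e ef cd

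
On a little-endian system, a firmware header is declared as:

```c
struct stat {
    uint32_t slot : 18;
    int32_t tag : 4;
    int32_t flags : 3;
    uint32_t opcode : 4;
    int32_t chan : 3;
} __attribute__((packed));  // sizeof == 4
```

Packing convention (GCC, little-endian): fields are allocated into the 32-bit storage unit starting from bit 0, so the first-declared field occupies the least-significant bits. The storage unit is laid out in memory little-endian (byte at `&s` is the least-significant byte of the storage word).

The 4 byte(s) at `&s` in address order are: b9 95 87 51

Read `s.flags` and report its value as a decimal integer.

-2

[0]=0xb9 [1]=0x95 [2]=0x87 [3]=0x51 (little-endian) → word 0x518795b9
slot [0+:18] = (word>>0) & 0x3ffff = 234937
tag [18+:4] = (word>>18) & 0xf = 1
flags [22+:3] = (word>>22) & 0x7 = 6  ←
opcode [25+:4] = (word>>25) & 0xf = 8
chan [29+:3] = (word>>29) & 0x7 = 2
flags signed 3b, MSB=1: 6 - 8 = -2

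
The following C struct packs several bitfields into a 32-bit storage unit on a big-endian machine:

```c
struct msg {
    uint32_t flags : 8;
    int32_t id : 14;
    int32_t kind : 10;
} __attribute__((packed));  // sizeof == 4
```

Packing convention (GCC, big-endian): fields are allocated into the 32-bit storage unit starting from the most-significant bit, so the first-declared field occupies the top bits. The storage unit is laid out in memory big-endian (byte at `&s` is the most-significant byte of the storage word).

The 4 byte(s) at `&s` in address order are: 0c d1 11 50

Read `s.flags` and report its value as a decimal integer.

12

[0]=0x0c [1]=0xd1 [2]=0x11 [3]=0x50 (big-endian) → word 0x0cd11150
flags:8 @ bit 24 → (0x0cd11150>>24)&0xff = 0xc  ←
id:14 @ bit 10 → (0x0cd11150>>10)&0x3fff = 0x3444
kind:10 @ bit 0 → (0x0cd11150>>0)&0x3ff = 0x150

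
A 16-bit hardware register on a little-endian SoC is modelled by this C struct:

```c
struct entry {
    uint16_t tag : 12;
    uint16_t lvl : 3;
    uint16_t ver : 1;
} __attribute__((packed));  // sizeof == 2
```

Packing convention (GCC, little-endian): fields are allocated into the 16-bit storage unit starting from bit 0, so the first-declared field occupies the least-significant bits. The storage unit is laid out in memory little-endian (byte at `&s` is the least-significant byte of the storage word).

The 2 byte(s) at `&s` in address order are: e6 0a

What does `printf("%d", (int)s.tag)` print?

2790

[0]=0xe6 [1]=0x0a (little-endian) → word 0x0ae6
tag [0+:12] = (word>>0) & 0xfff = 2790  ←
lvl [12+:3] = (word>>12) & 0x7 = 0
ver [15+:1] = (word>>15) & 0x1 = 0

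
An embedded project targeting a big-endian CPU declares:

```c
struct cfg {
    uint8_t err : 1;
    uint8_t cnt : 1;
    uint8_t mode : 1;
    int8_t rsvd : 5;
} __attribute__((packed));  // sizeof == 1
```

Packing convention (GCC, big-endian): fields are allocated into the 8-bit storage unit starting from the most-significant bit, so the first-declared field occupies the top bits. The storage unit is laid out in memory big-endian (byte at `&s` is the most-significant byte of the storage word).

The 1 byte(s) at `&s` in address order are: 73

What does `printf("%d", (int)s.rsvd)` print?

-13

[0]=0x73 (big-endian) → word 0x73
err [7+:1] = (word>>7) & 0x1 = 0
cnt [6+:1] = (word>>6) & 0x1 = 1
mode [5+:1] = (word>>5) & 0x1 = 1
rsvd [0+:5] = (word>>0) & 0x1f = 19  ←
rsvd signed 5b, MSB=1: 19 - 32 = -13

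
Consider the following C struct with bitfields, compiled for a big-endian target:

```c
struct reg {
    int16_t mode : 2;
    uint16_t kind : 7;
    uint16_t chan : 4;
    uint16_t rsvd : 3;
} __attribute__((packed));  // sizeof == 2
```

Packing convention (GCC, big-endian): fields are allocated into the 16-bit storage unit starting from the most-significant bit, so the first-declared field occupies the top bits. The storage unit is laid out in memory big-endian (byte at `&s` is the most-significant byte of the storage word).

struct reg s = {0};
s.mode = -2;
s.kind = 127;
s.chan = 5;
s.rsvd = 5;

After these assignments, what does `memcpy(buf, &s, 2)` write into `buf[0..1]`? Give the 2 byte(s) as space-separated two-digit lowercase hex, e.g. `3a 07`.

[14+:2] mode=-2 & 0x3 = 0x2; word=0x8000
[7+:7] kind=127 & 0x7f = 0x7f; word=0xbf80
[3+:4] chan=5 & 0xf = 0x5; word=0xbfa8
[0+:3] rsvd=5 & 0x7 = 0x5; word=0xbfad
word = 0xbfad → big-endian bytes:
  [0]=0xbf  [1]=0xad

bf ad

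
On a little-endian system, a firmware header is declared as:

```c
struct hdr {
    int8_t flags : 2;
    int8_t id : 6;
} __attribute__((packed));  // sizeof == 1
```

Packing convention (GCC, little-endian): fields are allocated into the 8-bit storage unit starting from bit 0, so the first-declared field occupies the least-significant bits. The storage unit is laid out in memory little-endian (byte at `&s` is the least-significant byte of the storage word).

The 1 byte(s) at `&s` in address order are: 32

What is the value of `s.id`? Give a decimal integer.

[0]=0x32 (little-endian) → word 0x32
flags [0+:2] = (word>>0) & 0x3 = 2
id [2+:6] = (word>>2) & 0x3f = 12  ←
id signed 6b, MSB=0: value = 12

12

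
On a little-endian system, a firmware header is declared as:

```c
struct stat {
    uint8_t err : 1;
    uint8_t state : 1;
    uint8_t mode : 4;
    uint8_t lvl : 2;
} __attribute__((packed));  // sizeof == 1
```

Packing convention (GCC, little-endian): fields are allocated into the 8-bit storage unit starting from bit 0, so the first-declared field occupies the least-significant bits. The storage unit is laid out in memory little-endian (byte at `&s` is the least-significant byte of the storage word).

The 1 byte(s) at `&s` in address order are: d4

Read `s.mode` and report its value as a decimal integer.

5

[0]=0xd4 (little-endian) → word 0xd4
err [0+:1] = (word>>0) & 0x1 = 0
state [1+:1] = (word>>1) & 0x1 = 0
mode [2+:4] = (word>>2) & 0xf = 5  ←
lvl [6+:2] = (word>>6) & 0x3 = 3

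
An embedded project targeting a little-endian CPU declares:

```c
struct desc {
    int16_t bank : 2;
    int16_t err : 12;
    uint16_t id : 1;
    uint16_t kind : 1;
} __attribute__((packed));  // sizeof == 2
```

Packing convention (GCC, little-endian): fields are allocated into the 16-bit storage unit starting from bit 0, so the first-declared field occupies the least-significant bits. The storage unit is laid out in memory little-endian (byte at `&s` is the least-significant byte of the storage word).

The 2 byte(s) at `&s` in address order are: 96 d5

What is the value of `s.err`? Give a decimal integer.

1381

[0]=0x96 [1]=0xd5 (little-endian) → word 0xd596
bank:2 @ bit 0 → (0xd596>>0)&0x3 = 0x2
err:12 @ bit 2 → (0xd596>>2)&0xfff = 0x565  ←
id:1 @ bit 14 → (0xd596>>14)&0x1 = 0x1
kind:1 @ bit 15 → (0xd596>>15)&0x1 = 0x1
err signed 12b, MSB=0: value = 1381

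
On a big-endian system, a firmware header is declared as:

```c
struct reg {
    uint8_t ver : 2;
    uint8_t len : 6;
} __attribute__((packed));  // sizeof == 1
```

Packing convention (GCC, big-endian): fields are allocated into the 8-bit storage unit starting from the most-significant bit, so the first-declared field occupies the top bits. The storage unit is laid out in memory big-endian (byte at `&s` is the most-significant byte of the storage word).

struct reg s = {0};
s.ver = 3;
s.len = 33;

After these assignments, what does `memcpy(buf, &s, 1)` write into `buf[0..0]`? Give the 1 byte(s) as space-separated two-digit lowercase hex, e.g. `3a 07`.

e1

[6+:2] ver=3 & 0x3 = 0x3; word=0xc0
[0+:6] len=33 & 0x3f = 0x21; word=0xe1
word = 0xe1 → big-endian bytes:
  [0]=0xe1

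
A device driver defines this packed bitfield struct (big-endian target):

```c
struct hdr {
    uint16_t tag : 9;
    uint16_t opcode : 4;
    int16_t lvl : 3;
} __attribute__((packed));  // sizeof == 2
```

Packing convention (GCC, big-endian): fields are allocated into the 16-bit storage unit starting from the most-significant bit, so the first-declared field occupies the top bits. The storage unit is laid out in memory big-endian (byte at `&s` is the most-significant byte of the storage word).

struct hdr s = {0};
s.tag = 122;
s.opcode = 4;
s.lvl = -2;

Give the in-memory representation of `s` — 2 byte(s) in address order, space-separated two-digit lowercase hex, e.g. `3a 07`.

tag:9 = 122 → 0x7a << 7 → word 0x3d00
opcode:4 = 4 → 0x4 << 3 → word 0x3d20
lvl:3 = -2 → 0x6 << 0 → word 0x3d26
word = 0x3d26 → big-endian bytes:
  [0]=0x3d  [1]=0x26

3d 26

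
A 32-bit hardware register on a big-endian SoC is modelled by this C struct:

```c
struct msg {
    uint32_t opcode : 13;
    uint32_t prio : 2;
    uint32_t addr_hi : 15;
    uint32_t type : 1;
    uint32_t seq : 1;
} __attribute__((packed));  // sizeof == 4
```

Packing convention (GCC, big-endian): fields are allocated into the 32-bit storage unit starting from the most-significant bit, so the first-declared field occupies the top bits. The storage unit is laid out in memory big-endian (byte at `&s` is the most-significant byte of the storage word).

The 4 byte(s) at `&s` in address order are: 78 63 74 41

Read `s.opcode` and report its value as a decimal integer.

3852

[0]=0x78 [1]=0x63 [2]=0x74 [3]=0x41 (big-endian) → word 0x78637441
opcode:13 @ bit 19 → (0x78637441>>19)&0x1fff = 0xf0c  ←
prio:2 @ bit 17 → (0x78637441>>17)&0x3 = 0x1
addr_hi:15 @ bit 2 → (0x78637441>>2)&0x7fff = 0x5d10
type:1 @ bit 1 → (0x78637441>>1)&0x1 = 0x0
seq:1 @ bit 0 → (0x78637441>>0)&0x1 = 0x1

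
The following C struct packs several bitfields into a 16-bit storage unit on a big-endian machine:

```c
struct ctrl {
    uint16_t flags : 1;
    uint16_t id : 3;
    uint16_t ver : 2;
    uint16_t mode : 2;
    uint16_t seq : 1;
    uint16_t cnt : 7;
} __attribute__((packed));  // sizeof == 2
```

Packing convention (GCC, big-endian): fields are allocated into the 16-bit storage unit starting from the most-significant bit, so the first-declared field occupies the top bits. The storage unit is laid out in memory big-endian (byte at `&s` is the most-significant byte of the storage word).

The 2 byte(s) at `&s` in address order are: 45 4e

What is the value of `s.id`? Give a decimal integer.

[0]=0x45 [1]=0x4e (big-endian) → word 0x454e
flags:1 @ bit 15 → (0x454e>>15)&0x1 = 0x0
id:3 @ bit 12 → (0x454e>>12)&0x7 = 0x4  ←
ver:2 @ bit 10 → (0x454e>>10)&0x3 = 0x1
mode:2 @ bit 8 → (0x454e>>8)&0x3 = 0x1
seq:1 @ bit 7 → (0x454e>>7)&0x1 = 0x0
cnt:7 @ bit 0 → (0x454e>>0)&0x7f = 0x4e

4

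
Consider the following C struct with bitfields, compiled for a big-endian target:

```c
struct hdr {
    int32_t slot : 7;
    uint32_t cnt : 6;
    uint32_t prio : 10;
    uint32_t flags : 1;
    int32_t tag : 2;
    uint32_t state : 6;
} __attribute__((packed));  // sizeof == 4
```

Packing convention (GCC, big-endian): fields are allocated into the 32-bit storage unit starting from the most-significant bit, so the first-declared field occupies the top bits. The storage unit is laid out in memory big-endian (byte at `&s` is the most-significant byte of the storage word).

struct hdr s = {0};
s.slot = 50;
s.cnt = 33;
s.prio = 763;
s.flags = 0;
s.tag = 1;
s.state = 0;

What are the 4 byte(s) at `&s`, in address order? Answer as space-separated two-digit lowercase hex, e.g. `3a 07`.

65 0d f6 40

[25+:7] slot=50 & 0x7f = 0x32; word=0x64000000
[19+:6] cnt=33 & 0x3f = 0x21; word=0x65080000
[9+:10] prio=763 & 0x3ff = 0x2fb; word=0x650df600
[8+:1] flags=0 & 0x1 = 0x0; word=0x650df600
[6+:2] tag=1 & 0x3 = 0x1; word=0x650df640
[0+:6] state=0 & 0x3f = 0x0; word=0x650df640
word = 0x650df640 → big-endian bytes:
  [0]=0x65  [1]=0x0d  [2]=0xf6  [3]=0x40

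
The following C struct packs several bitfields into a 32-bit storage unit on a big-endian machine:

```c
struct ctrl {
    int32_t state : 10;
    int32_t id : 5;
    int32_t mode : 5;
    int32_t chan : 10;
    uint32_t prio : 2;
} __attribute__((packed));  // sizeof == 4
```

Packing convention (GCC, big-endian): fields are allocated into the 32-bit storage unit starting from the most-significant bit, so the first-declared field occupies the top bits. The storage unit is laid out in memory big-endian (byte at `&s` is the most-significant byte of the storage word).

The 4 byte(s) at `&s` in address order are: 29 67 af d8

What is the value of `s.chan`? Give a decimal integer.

[0]=0x29 [1]=0x67 [2]=0xaf [3]=0xd8 (big-endian) → word 0x2967afd8
state:10 @ bit 22 → (0x2967afd8>>22)&0x3ff = 0xa5
id:5 @ bit 17 → (0x2967afd8>>17)&0x1f = 0x13
mode:5 @ bit 12 → (0x2967afd8>>12)&0x1f = 0x1a
chan:10 @ bit 2 → (0x2967afd8>>2)&0x3ff = 0x3f6  ←
prio:2 @ bit 0 → (0x2967afd8>>0)&0x3 = 0x0
chan signed 10b, MSB=1: 1014 - 1024 = -10

-10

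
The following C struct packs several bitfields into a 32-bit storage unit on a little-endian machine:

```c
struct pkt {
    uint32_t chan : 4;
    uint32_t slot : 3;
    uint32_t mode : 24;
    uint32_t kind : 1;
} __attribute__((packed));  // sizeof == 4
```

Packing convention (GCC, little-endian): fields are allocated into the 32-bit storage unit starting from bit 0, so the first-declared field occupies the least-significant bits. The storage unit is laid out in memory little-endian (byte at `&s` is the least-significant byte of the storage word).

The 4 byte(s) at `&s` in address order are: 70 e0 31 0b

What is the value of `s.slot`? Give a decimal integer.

7

[0]=0x70 [1]=0xe0 [2]=0x31 [3]=0x0b (little-endian) → word 0x0b31e070
chan [0+:4] = (word>>0) & 0xf = 0
slot [4+:3] = (word>>4) & 0x7 = 7  ←
mode [7+:24] = (word>>7) & 0xffffff = 1467328
kind [31+:1] = (word>>31) & 0x1 = 0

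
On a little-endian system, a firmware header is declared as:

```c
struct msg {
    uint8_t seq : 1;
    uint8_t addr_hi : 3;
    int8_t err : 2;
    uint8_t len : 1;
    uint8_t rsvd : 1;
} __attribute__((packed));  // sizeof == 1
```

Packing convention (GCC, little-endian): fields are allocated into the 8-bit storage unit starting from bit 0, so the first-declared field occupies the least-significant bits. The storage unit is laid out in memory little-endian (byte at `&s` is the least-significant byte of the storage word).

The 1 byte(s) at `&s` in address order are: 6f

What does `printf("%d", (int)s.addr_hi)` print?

[0]=0x6f (little-endian) → word 0x6f
seq:1 @ bit 0 → (0x6f>>0)&0x1 = 0x1
addr_hi:3 @ bit 1 → (0x6f>>1)&0x7 = 0x7  ←
err:2 @ bit 4 → (0x6f>>4)&0x3 = 0x2
len:1 @ bit 6 → (0x6f>>6)&0x1 = 0x1
rsvd:1 @ bit 7 → (0x6f>>7)&0x1 = 0x0

7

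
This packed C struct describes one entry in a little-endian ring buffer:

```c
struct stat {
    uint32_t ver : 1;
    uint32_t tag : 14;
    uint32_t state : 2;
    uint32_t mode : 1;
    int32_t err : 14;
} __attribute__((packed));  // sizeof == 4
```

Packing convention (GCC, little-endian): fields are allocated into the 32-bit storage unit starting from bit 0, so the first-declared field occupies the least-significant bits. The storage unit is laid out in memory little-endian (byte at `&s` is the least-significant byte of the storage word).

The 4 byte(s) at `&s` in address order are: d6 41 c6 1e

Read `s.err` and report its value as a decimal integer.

[0]=0xd6 [1]=0x41 [2]=0xc6 [3]=0x1e (little-endian) → word 0x1ec641d6
ver [0+:1] = (word>>0) & 0x1 = 0
tag [1+:14] = (word>>1) & 0x3fff = 8427
state [15+:2] = (word>>15) & 0x3 = 0
mode [17+:1] = (word>>17) & 0x1 = 1
err [18+:14] = (word>>18) & 0x3fff = 1969  ←
err signed 14b, MSB=0: value = 1969

1969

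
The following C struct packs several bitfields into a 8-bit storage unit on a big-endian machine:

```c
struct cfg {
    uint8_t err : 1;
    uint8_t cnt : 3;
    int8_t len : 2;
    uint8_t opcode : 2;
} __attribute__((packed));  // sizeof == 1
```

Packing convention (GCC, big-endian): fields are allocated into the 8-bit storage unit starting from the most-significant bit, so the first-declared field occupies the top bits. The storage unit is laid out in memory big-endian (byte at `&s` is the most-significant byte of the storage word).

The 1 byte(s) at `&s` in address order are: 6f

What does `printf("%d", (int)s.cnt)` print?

6

[0]=0x6f (big-endian) → word 0x6f
err:1 @ bit 7 → (0x6f>>7)&0x1 = 0x0
cnt:3 @ bit 4 → (0x6f>>4)&0x7 = 0x6  ←
len:2 @ bit 2 → (0x6f>>2)&0x3 = 0x3
opcode:2 @ bit 0 → (0x6f>>0)&0x3 = 0x3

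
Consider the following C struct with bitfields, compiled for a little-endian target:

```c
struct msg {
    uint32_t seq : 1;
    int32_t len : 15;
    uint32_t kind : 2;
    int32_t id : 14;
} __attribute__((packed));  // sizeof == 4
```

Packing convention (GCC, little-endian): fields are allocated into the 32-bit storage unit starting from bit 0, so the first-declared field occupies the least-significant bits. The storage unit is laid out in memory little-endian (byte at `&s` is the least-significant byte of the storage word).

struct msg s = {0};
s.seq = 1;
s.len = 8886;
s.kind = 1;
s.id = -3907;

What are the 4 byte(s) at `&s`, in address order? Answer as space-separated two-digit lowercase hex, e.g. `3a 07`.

seq (1b) val=1 bits=0x1 at bit 0: 0x00000001
len (15b) val=8886 bits=0x22b6 at bit 1: 0x0000456d
kind (2b) val=1 bits=0x1 at bit 16: 0x0001456d
id (14b) val=-3907 bits=0x30bd at bit 18: 0xc2f5456d
word = 0xc2f5456d → little-endian bytes:
  [0]=0x6d  [1]=0x45  [2]=0xf5  [3]=0xc2

6d 45 f5 c2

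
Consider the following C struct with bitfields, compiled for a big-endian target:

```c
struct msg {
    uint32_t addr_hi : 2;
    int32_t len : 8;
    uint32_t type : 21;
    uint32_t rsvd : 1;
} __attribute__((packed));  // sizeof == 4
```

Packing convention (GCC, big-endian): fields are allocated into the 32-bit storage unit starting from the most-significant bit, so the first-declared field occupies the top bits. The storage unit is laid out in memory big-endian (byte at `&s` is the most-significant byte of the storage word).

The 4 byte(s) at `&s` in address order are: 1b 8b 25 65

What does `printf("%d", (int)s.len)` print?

110

[0]=0x1b [1]=0x8b [2]=0x25 [3]=0x65 (big-endian) → word 0x1b8b2565
addr_hi [30+:2] = (word>>30) & 0x3 = 0
len [22+:8] = (word>>22) & 0xff = 110  ←
type [1+:21] = (word>>1) & 0x1fffff = 365234
rsvd [0+:1] = (word>>0) & 0x1 = 1
len signed 8b, MSB=0: value = 110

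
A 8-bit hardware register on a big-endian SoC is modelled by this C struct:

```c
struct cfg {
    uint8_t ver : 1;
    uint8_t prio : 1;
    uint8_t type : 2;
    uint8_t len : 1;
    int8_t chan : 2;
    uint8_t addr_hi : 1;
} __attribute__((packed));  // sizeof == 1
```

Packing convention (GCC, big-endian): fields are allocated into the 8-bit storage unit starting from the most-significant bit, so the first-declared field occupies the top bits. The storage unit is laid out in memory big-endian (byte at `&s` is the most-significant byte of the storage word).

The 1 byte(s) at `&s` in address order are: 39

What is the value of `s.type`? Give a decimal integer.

[0]=0x39 (big-endian) → word 0x39
ver [7+:1] = (word>>7) & 0x1 = 0
prio [6+:1] = (word>>6) & 0x1 = 0
type [4+:2] = (word>>4) & 0x3 = 3  ←
len [3+:1] = (word>>3) & 0x1 = 1
chan [1+:2] = (word>>1) & 0x3 = 0
addr_hi [0+:1] = (word>>0) & 0x1 = 1

3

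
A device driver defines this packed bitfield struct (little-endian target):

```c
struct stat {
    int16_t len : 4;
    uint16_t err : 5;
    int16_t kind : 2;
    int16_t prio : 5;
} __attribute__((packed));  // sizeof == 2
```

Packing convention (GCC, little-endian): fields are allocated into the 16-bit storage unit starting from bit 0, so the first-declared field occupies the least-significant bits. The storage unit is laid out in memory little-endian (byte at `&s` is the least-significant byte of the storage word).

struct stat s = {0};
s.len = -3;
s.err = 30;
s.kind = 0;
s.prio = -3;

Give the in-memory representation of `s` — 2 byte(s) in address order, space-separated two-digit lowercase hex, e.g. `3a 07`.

[0+:4] len=-3 & 0xf = 0xd; word=0x000d
[4+:5] err=30 & 0x1f = 0x1e; word=0x01ed
[9+:2] kind=0 & 0x3 = 0x0; word=0x01ed
[11+:5] prio=-3 & 0x1f = 0x1d; word=0xe9ed
word = 0xe9ed → little-endian bytes:
  [0]=0xed  [1]=0xe9

ed e9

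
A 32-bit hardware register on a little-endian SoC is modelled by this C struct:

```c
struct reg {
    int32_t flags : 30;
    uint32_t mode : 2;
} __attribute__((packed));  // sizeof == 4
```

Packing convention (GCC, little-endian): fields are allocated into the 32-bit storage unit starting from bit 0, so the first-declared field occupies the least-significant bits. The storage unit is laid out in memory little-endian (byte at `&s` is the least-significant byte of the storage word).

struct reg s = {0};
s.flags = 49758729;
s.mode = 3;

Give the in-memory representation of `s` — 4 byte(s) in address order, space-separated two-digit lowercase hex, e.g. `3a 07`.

[0+:30] flags=49758729 & 0x3fffffff = 0x2f74209; word=0x02f74209
[30+:2] mode=3 & 0x3 = 0x3; word=0xc2f74209
word = 0xc2f74209 → little-endian bytes:
  [0]=0x09  [1]=0x42  [2]=0xf7  [3]=0xc2

09 42 f7 c2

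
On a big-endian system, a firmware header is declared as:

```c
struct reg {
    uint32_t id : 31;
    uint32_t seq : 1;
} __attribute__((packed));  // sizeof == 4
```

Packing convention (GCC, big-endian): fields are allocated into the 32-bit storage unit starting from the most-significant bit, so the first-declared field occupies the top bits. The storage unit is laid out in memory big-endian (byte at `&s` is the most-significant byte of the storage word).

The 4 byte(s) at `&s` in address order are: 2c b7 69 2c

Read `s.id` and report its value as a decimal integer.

375108758

[0]=0x2c [1]=0xb7 [2]=0x69 [3]=0x2c (big-endian) → word 0x2cb7692c
id:31 @ bit 1 → (0x2cb7692c>>1)&0x7fffffff = 0x165bb496  ←
seq:1 @ bit 0 → (0x2cb7692c>>0)&0x1 = 0x0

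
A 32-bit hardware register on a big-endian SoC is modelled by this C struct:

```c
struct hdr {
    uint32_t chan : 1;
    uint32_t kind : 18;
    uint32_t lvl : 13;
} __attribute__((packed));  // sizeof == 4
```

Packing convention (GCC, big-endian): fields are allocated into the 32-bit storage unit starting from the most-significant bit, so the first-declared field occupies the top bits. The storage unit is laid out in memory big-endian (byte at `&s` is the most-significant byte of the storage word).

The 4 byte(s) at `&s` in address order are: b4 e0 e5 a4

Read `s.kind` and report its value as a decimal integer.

108295

[0]=0xb4 [1]=0xe0 [2]=0xe5 [3]=0xa4 (big-endian) → word 0xb4e0e5a4
chan [31+:1] = (word>>31) & 0x1 = 1
kind [13+:18] = (word>>13) & 0x3ffff = 108295  ←
lvl [0+:13] = (word>>0) & 0x1fff = 1444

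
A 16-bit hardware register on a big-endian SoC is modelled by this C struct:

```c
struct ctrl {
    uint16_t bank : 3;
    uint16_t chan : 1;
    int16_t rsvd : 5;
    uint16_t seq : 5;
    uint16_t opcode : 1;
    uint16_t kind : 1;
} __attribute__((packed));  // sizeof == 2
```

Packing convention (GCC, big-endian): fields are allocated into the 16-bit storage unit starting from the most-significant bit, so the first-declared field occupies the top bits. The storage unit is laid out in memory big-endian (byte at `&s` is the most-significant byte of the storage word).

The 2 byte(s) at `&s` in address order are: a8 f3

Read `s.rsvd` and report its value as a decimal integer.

-15

[0]=0xa8 [1]=0xf3 (big-endian) → word 0xa8f3
bank:3 @ bit 13 → (0xa8f3>>13)&0x7 = 0x5
chan:1 @ bit 12 → (0xa8f3>>12)&0x1 = 0x0
rsvd:5 @ bit 7 → (0xa8f3>>7)&0x1f = 0x11  ←
seq:5 @ bit 2 → (0xa8f3>>2)&0x1f = 0x1c
opcode:1 @ bit 1 → (0xa8f3>>1)&0x1 = 0x1
kind:1 @ bit 0 → (0xa8f3>>0)&0x1 = 0x1
rsvd signed 5b, MSB=1: 17 - 32 = -15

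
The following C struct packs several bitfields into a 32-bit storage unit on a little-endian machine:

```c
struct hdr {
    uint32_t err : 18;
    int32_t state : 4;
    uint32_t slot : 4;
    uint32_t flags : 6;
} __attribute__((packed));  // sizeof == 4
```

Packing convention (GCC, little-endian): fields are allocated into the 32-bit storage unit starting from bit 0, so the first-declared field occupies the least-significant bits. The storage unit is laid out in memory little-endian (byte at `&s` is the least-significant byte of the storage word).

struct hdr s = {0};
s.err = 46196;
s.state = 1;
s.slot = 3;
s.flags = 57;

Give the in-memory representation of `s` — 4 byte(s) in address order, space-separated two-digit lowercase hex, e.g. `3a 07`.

err:18 = 46196 → 0xb474 << 0 → word 0x0000b474
state:4 = 1 → 0x1 << 18 → word 0x0004b474
slot:4 = 3 → 0x3 << 22 → word 0x00c4b474
flags:6 = 57 → 0x39 << 26 → word 0xe4c4b474
word = 0xe4c4b474 → little-endian bytes:
  [0]=0x74  [1]=0xb4  [2]=0xc4  [3]=0xe4

74 b4 c4 e4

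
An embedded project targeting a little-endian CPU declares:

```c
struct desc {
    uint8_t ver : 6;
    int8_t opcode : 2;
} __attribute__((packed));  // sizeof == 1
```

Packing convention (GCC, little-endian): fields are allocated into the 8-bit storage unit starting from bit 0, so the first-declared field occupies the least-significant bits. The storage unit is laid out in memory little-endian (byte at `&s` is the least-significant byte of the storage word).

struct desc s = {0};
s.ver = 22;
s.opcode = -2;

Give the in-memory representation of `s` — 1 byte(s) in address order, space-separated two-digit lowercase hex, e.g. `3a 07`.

[0+:6] ver=22 & 0x3f = 0x16; word=0x16
[6+:2] opcode=-2 & 0x3 = 0x2; word=0x96
word = 0x96 → little-endian bytes:
  [0]=0x96

96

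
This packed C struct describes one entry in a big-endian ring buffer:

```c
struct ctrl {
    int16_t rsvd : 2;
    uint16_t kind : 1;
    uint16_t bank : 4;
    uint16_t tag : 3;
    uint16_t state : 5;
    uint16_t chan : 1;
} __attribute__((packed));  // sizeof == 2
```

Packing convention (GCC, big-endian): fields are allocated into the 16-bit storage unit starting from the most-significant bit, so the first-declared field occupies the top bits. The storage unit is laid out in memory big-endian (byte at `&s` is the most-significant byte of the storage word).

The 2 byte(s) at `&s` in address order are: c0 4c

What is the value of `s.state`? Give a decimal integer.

[0]=0xc0 [1]=0x4c (big-endian) → word 0xc04c
rsvd:2 @ bit 14 → (0xc04c>>14)&0x3 = 0x3
kind:1 @ bit 13 → (0xc04c>>13)&0x1 = 0x0
bank:4 @ bit 9 → (0xc04c>>9)&0xf = 0x0
tag:3 @ bit 6 → (0xc04c>>6)&0x7 = 0x1
state:5 @ bit 1 → (0xc04c>>1)&0x1f = 0x6  ←
chan:1 @ bit 0 → (0xc04c>>0)&0x1 = 0x0

6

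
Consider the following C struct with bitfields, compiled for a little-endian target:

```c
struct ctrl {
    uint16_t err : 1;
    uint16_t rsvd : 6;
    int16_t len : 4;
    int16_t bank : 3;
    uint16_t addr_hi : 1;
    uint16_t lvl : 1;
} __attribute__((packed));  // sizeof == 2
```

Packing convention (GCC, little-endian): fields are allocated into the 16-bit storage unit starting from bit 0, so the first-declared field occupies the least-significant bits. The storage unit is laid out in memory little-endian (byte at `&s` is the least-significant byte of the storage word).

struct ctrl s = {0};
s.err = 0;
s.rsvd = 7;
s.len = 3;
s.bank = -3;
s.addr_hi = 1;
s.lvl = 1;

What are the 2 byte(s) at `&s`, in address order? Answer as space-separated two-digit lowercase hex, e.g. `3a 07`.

8e e9

[0+:1] err=0 & 0x1 = 0x0; word=0x0000
[1+:6] rsvd=7 & 0x3f = 0x7; word=0x000e
[7+:4] len=3 & 0xf = 0x3; word=0x018e
[11+:3] bank=-3 & 0x7 = 0x5; word=0x298e
[14+:1] addr_hi=1 & 0x1 = 0x1; word=0x698e
[15+:1] lvl=1 & 0x1 = 0x1; word=0xe98e
word = 0xe98e → little-endian bytes:
  [0]=0x8e  [1]=0xe9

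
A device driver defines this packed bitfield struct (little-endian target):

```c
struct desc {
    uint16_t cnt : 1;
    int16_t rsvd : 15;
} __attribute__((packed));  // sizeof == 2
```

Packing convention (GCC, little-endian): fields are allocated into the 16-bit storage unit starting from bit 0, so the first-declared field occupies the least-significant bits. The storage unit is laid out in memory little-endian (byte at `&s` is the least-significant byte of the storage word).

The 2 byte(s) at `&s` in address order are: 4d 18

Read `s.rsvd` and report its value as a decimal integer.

3110

[0]=0x4d [1]=0x18 (little-endian) → word 0x184d
cnt:1 @ bit 0 → (0x184d>>0)&0x1 = 0x1
rsvd:15 @ bit 1 → (0x184d>>1)&0x7fff = 0xc26  ←
rsvd signed 15b, MSB=0: value = 3110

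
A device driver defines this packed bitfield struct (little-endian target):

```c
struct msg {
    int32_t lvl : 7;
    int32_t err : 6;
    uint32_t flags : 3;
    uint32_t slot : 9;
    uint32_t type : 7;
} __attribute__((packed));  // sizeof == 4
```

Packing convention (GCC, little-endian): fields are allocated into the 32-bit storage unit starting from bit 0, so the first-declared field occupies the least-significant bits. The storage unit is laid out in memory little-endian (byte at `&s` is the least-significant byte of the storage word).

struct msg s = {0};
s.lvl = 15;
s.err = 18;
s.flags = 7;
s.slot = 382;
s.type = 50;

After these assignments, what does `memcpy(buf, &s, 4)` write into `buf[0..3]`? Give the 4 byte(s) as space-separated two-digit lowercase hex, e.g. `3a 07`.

0f e9 7e 65

[0+:7] lvl=15 & 0x7f = 0xf; word=0x0000000f
[7+:6] err=18 & 0x3f = 0x12; word=0x0000090f
[13+:3] flags=7 & 0x7 = 0x7; word=0x0000e90f
[16+:9] slot=382 & 0x1ff = 0x17e; word=0x017ee90f
[25+:7] type=50 & 0x7f = 0x32; word=0x657ee90f
word = 0x657ee90f → little-endian bytes:
  [0]=0x0f  [1]=0xe9  [2]=0x7e  [3]=0x65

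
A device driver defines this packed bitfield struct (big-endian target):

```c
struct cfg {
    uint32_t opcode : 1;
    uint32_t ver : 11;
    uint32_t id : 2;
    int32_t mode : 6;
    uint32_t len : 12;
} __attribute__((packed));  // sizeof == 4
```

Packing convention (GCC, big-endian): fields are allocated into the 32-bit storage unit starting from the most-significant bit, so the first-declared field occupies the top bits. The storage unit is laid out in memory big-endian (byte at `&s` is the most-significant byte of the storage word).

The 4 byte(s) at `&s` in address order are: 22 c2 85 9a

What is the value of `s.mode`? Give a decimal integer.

[0]=0x22 [1]=0xc2 [2]=0x85 [3]=0x9a (big-endian) → word 0x22c2859a
opcode:1 @ bit 31 → (0x22c2859a>>31)&0x1 = 0x0
ver:11 @ bit 20 → (0x22c2859a>>20)&0x7ff = 0x22c
id:2 @ bit 18 → (0x22c2859a>>18)&0x3 = 0x0
mode:6 @ bit 12 → (0x22c2859a>>12)&0x3f = 0x28  ←
len:12 @ bit 0 → (0x22c2859a>>0)&0xfff = 0x59a
mode signed 6b, MSB=1: 40 - 64 = -24

-24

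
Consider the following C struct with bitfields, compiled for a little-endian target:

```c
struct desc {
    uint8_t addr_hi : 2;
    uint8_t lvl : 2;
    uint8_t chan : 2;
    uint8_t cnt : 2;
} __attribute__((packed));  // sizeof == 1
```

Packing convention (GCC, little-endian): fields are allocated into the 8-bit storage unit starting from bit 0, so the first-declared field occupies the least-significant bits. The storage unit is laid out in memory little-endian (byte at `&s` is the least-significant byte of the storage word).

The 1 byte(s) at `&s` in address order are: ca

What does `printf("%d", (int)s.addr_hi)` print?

[0]=0xca (little-endian) → word 0xca
addr_hi [0+:2] = (word>>0) & 0x3 = 2  ←
lvl [2+:2] = (word>>2) & 0x3 = 2
chan [4+:2] = (word>>4) & 0x3 = 0
cnt [6+:2] = (word>>6) & 0x3 = 3

2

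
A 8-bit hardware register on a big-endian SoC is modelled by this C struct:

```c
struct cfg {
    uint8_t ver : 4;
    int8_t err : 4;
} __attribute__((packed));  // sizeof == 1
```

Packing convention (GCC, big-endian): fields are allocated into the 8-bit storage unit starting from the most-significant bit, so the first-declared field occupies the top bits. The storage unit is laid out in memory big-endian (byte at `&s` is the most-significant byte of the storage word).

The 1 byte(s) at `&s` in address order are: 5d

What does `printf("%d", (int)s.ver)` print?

[0]=0x5d (big-endian) → word 0x5d
ver:4 @ bit 4 → (0x5d>>4)&0xf = 0x5  ←
err:4 @ bit 0 → (0x5d>>0)&0xf = 0xd

5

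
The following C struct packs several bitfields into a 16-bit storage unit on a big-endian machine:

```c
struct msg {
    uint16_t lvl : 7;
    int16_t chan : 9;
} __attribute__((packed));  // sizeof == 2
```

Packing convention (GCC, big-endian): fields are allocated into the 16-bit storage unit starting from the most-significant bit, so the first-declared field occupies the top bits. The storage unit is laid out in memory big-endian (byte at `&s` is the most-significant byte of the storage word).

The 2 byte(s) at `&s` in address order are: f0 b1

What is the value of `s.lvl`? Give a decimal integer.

120

[0]=0xf0 [1]=0xb1 (big-endian) → word 0xf0b1
lvl [9+:7] = (word>>9) & 0x7f = 120  ←
chan [0+:9] = (word>>0) & 0x1ff = 177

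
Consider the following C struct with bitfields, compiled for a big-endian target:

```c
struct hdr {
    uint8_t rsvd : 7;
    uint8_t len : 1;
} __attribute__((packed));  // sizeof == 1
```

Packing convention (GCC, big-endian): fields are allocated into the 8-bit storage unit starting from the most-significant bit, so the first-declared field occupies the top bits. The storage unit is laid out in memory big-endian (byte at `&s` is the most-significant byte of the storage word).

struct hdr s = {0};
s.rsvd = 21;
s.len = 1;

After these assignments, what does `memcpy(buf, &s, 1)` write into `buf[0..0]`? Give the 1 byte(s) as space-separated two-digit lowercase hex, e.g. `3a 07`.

2b

rsvd:7 = 21 → 0x15 << 1 → word 0x2a
len:1 = 1 → 0x1 << 0 → word 0x2b
word = 0x2b → big-endian bytes:
  [0]=0x2b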